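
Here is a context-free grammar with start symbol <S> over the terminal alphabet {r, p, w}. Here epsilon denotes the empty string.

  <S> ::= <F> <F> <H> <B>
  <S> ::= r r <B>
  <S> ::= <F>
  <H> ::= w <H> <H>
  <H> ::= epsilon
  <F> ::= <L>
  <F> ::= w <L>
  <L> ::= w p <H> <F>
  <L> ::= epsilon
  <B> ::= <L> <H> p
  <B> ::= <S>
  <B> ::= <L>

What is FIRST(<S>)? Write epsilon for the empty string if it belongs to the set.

FIRST(<H>): from <H>::=w <H> <H> we get {w}; from <H>::=epsilon we get {epsilon}. So FIRST(<H>) = {epsilon, w}.
FIRST(<L>): from <L>::=w p <H> <F> we get {w}; from <L>::=epsilon we get {epsilon}. So FIRST(<L>) = {epsilon, w}.
FIRST(<F>): from <F>::=<L> we get {epsilon, w}; from <F>::=w <L> we get {w}. So FIRST(<F>) = {epsilon, w}.
FIRST(<S>): from <S>::=<F> <F> <H> <B> we get {epsilon, p, r, w}; from <S>::=r r <B> we get {r}; from <S>::=<F> we get {epsilon, w}. So FIRST(<S>) = {epsilon, p, r, w}.
FIRST(<B>): from <B>::=<L> <H> p we get {p, w}; from <B>::=<S> we get {epsilon, p, r, w}; from <B>::=<L> we get {epsilon, w}. So FIRST(<B>) = {epsilon, p, r, w}.

{epsilon, p, r, w}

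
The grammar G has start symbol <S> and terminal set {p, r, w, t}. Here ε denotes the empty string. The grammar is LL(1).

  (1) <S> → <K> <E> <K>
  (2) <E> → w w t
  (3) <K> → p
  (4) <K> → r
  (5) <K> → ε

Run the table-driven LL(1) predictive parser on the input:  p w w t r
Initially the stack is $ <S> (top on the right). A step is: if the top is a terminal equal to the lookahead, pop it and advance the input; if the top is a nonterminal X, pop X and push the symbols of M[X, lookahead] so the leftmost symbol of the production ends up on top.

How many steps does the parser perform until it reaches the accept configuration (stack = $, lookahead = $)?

9

     Stack          Input        Action
  1  $ <S>          p w w t r $  expand <S> → <K> <E> <K>
  2  $ <K> <E> <K>  p w w t r $  expand <K> → p
  3  $ <K> <E> p    p w w t r $  match p
  4  $ <K> <E>      w w t r $    expand <E> → w w t
  5  $ <K> t w w    w w t r $    match w
  6  $ <K> t w      w t r $      match w
  7  $ <K> t        t r $        match t
  8  $ <K>          r $          expand <K> → r
  9  $ r            r $          match r
Accept reached after 9 steps.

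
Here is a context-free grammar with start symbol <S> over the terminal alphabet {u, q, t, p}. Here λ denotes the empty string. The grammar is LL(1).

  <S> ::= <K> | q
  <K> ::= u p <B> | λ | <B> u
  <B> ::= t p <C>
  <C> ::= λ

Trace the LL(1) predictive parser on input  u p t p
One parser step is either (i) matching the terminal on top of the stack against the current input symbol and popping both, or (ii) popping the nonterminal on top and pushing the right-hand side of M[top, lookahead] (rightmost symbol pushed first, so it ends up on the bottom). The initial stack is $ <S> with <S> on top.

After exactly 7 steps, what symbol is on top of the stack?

<C>

step 1: stack=$ <S>  input=u p t p $  — expand <S> ::= <K>
step 2: stack=$ <K>  input=u p t p $  — expand <K> ::= u p <B>
step 3: stack=$ <B> p u  input=u p t p $  — match u
step 4: stack=$ <B> p  input=p t p $  — match p
step 5: stack=$ <B>  input=t p $  — expand <B> ::= t p <C>
step 6: stack=$ <C> p t  input=t p $  — match t
step 7: stack=$ <C> p  input=p $  — match p
Stack after step 7: $ <C> (top = <C>).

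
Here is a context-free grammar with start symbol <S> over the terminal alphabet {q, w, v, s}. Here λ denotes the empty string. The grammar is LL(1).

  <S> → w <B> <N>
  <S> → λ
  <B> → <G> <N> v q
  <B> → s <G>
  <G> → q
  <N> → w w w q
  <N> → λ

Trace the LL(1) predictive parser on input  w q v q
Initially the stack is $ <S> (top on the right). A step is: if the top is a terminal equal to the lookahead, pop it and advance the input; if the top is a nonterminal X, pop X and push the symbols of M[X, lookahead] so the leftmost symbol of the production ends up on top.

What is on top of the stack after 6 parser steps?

step 1: stack=$ <S>  input=w q v q $  — expand <S> → w <B> <N>
step 2: stack=$ <N> <B> w  input=w q v q $  — match w
step 3: stack=$ <N> <B>  input=q v q $  — expand <B> → <G> <N> v q
step 4: stack=$ <N> q v <N> <G>  input=q v q $  — expand <G> → q
step 5: stack=$ <N> q v <N> q  input=q v q $  — match q
step 6: stack=$ <N> q v <N>  input=v q $  — expand <N> → λ
Stack after step 6: $ <N> q v (top = v).

v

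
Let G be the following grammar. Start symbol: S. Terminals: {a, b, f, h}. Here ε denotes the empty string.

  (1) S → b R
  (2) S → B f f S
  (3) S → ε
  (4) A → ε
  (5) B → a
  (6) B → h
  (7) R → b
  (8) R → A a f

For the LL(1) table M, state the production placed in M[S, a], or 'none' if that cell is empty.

S → B f f S

FIRST(A): from A→ε we get {ε}. So FIRST(A) = {ε}.
FIRST(B): from B→a we get {a}; from B→h we get {h}. So FIRST(B) = {a, h}.
FIRST(S): from S→b R we get {b}; from S→B f f S we get {a, h}; from S→ε we get {ε}. So FIRST(S) = {ε, a, b, h}.
FIRST(R): from R→b we get {b}; from R→A a f we get {a}. So FIRST(R) = {a, b}.
FOLLOW(S) includes $ since S is the start symbol.
FOLLOW(S): in S→B f f S, the suffix after S is empty (adds nothing new). Thus FOLLOW(S) = {$}.
For S → b R: FIRST(b R) = {b}, so it goes in M[S, t] for t ∈ {b}.
For S → B f f S: FIRST(B f f S) = {a, h}, so it goes in M[S, t] for t ∈ {a, h}.
For S → ε: FIRST(ε) = {ε}, so it goes in M[S, t] for t ∈ {}; since ε ∈ FIRST, also for every t ∈ FOLLOW(S) = {$}.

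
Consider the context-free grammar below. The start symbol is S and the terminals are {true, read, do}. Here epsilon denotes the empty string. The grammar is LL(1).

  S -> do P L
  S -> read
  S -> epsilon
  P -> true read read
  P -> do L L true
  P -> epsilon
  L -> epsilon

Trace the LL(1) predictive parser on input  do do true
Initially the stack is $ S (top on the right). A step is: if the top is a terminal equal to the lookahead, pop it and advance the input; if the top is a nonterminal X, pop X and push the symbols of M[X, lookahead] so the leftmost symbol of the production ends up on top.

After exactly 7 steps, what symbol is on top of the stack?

L

step 1: stack=$ S  input=do do true $  — expand S -> do P L
step 2: stack=$ L P do  input=do do true $  — match do
step 3: stack=$ L P  input=do true $  — expand P -> do L L true
step 4: stack=$ L true L L do  input=do true $  — match do
step 5: stack=$ L true L L  input=true $  — expand L -> epsilon
step 6: stack=$ L true L  input=true $  — expand L -> epsilon
step 7: stack=$ L true  input=true $  — match true
Stack after step 7: $ L (top = L).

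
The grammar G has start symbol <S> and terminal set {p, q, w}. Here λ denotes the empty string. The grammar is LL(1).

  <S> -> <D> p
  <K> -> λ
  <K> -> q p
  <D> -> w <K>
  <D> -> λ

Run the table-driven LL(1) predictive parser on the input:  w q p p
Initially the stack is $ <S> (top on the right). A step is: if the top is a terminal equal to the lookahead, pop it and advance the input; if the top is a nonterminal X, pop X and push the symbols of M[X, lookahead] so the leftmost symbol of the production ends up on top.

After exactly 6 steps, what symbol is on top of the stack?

     Stack      Input      Action
  1  $ <S>      w q p p $  expand <S> -> <D> p
  2  $ p <D>    w q p p $  expand <D> -> w <K>
  3  $ p <K> w  w q p p $  match w
  4  $ p <K>    q p p $    expand <K> -> q p
  5  $ p p q    q p p $    match q
  6  $ p p      p p $      match p
Stack after step 6: $ p (top = p).

p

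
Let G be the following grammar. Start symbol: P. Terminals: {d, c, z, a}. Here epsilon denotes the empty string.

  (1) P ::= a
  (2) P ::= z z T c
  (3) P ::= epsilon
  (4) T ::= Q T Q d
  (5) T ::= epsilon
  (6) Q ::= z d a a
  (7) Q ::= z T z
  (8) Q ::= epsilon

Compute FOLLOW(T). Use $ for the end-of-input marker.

{c, d, z}

FIRST(P): from P::=a we get {a}; from P::=z z T c we get {z}; from P::=epsilon we get {epsilon}. So FIRST(P) = {epsilon, a, z}.
FIRST(Q): from Q::=z d a a we get {z}; from Q::=z T z we get {z}; from Q::=epsilon we get {epsilon}. So FIRST(Q) = {epsilon, z}.
FIRST(T): from T::=Q T Q d we get {d, z}; from T::=epsilon we get {epsilon}. So FIRST(T) = {epsilon, d, z}.
FOLLOW(P) includes $ since P is the start symbol.
FOLLOW(P): P appears on no right-hand side. Thus FOLLOW(P) = {$}.
FOLLOW(T): in P::=z z T c, T is followed by c with FIRST {c}; in T::=Q T Q d, T is followed by Q d with FIRST {d, z}; in Q::=z T z, T is followed by z with FIRST {z}. Thus FOLLOW(T) = {c, d, z}.
FOLLOW(Q): in T::=Q T Q d (occurrence 1), Q is followed by T Q d with FIRST {d, z}; in T::=Q T Q d (occurrence 2), Q is followed by d with FIRST {d}. Thus FOLLOW(Q) = {d, z}.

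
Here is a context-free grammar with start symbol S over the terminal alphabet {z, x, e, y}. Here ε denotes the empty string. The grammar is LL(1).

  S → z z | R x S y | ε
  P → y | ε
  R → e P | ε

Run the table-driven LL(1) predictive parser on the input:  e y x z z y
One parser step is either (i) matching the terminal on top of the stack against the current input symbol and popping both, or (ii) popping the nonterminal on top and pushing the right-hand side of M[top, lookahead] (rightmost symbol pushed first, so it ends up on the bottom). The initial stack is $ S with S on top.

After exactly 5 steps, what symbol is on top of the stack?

step 1: stack=$ S  input=e y x z z y $  — expand S → R x S y
step 2: stack=$ y S x R  input=e y x z z y $  — expand R → e P
step 3: stack=$ y S x P e  input=e y x z z y $  — match e
step 4: stack=$ y S x P  input=y x z z y $  — expand P → y
step 5: stack=$ y S x y  input=y x z z y $  — match y
Stack after step 5: $ y S x (top = x).

x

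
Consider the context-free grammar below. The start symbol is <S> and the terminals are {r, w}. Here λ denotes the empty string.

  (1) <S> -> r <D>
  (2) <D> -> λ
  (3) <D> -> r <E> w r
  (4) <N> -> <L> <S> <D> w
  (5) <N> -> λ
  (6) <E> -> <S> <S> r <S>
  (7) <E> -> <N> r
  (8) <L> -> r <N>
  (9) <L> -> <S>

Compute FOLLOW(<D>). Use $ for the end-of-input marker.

{$, r, w}

FIRST(<S>): from <S>->r <D> we get {r}. So FIRST(<S>) = {r}.
FIRST(<D>): from <D>->λ we get {λ}; from <D>->r <E> w r we get {r}. So FIRST(<D>) = {λ, r}.
FIRST(<L>): from <L>->r <N> we get {r}; from <L>-><S> we get {r}. So FIRST(<L>) = {r}.
FIRST(<N>): from <N>-><L> <S> <D> w we get {r}; from <N>->λ we get {λ}. So FIRST(<N>) = {λ, r}.
FIRST(<E>): from <E>-><S> <S> r <S> we get {r}; from <E>-><N> r we get {r}. So FIRST(<E>) = {r}.
FOLLOW(<S>) includes $ since <S> is the start symbol.
FOLLOW(<E>): in <D>->r <E> w r, <E> is followed by w r with FIRST {w}. Thus FOLLOW(<E>) = {w}.
FOLLOW(<L>): in <N>-><L> <S> <D> w, <L> is followed by <S> <D> w with FIRST {r}. Thus FOLLOW(<L>) = {r}.
FOLLOW(<S>): in <N>-><L> <S> <D> w, <S> is followed by <D> w with FIRST {r, w}; in <E>-><S> <S> r <S> (occurrence 1), <S> is followed by <S> r <S> with FIRST {r}; in <E>-><S> <S> r <S> (occurrence 2), <S> is followed by r <S> with FIRST {r}; in <E>-><S> <S> r <S> (occurrence 3), the suffix after <S> is empty, so FOLLOW(<S>) ⊇ FOLLOW(<E>) = {w}; in <L>-><S>, the suffix after <S> is empty, so FOLLOW(<S>) ⊇ FOLLOW(<L>) = {r}. Thus FOLLOW(<S>) = {$, r, w}.
FOLLOW(<D>): in <S>->r <D>, the suffix after <D> is empty, so FOLLOW(<D>) ⊇ FOLLOW(<S>) = {$, r, w}; in <N>-><L> <S> <D> w, <D> is followed by w with FIRST {w}. Thus FOLLOW(<D>) = {$, r, w}.
FOLLOW(<N>): in <E>-><N> r, <N> is followed by r with FIRST {r}; in <L>->r <N>, the suffix after <N> is empty, so FOLLOW(<N>) ⊇ FOLLOW(<L>) = {r}. Thus FOLLOW(<N>) = {r}.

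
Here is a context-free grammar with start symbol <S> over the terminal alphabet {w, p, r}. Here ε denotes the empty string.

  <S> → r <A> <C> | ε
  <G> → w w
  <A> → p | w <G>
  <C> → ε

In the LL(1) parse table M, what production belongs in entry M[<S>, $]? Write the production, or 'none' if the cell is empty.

<S> → ε

FIRST(<S>): from <S>→r <A> <C> we get {r}; from <S>→ε we get {ε}. So FIRST(<S>) = {ε, r}.
FIRST(<G>): from <G>→w w we get {w}. So FIRST(<G>) = {w}.
FIRST(<A>): from <A>→p we get {p}; from <A>→w <G> we get {w}. So FIRST(<A>) = {p, w}.
FIRST(<C>): from <C>→ε we get {ε}. So FIRST(<C>) = {ε}.
FOLLOW(<S>) includes $ since <S> is the start symbol.
FOLLOW(<S>): <S> appears on no right-hand side. Thus FOLLOW(<S>) = {$}.
For <S> → r <A> <C>: FIRST(r <A> <C>) = {r}, so it goes in M[<S>, t] for t ∈ {r}.
For <S> → ε: FIRST(ε) = {ε}, so it goes in M[<S>, t] for t ∈ {}; since ε ∈ FIRST, also for every t ∈ FOLLOW(<S>) = {$}.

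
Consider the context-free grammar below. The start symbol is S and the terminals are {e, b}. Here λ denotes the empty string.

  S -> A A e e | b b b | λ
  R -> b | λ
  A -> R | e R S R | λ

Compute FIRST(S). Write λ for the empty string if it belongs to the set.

FIRST(R): from R->b we get {b}; from R->λ we get {λ}. So FIRST(R) = {λ, b}.
FIRST(A): from A->R we get {λ, b}; from A->e R S R we get {e}; from A->λ we get {λ}. So FIRST(A) = {λ, b, e}.
FIRST(S): from S->A A e e we get {b, e}; from S->b b b we get {b}; from S->λ we get {λ}. So FIRST(S) = {λ, b, e}.

{λ, b, e}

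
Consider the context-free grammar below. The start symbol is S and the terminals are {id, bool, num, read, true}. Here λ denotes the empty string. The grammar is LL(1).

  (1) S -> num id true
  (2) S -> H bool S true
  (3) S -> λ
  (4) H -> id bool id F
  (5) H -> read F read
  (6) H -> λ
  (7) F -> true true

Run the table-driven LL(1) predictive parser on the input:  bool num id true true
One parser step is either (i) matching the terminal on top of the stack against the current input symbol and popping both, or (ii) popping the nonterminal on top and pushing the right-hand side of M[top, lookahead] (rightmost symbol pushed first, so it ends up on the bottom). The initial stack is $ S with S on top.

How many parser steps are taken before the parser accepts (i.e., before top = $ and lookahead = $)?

8

     Stack               Input                    Action
  1  $ S                 bool num id true true $  expand S -> H bool S true
  2  $ true S bool H     bool num id true true $  expand H -> λ
  3  $ true S bool       bool num id true true $  match bool
  4  $ true S            num id true true $       expand S -> num id true
  5  $ true true id num  num id true true $       match num
  6  $ true true id      id true true $           match id
  7  $ true true         true true $              match true
  8  $ true              true $                   match true
Accept reached after 8 steps.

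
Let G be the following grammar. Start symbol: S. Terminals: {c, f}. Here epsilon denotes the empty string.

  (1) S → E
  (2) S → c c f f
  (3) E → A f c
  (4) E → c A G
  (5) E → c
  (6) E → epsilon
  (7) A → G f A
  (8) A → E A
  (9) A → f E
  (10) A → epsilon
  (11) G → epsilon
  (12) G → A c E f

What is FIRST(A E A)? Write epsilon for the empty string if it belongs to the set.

FIRST(S): from S→E we get {epsilon, c, f}; from S→c c f f we get {c}. So FIRST(S) = {epsilon, c, f}.
FIRST(E): from E→A f c we get {c, f}; from E→c A G we get {c}; from E→c we get {c}; from E→epsilon we get {epsilon}. So FIRST(E) = {epsilon, c, f}.
FIRST(A): from A→G f A we get {c, f}; from A→E A we get {epsilon, c, f}; from A→f E we get {f}; from A→epsilon we get {epsilon}. So FIRST(A) = {epsilon, c, f}.
FIRST(G): from G→epsilon we get {epsilon}; from G→A c E f we get {c, f}. So FIRST(G) = {epsilon, c, f}.
FIRST(A E A): take FIRST of each symbol in turn, carrying on past any symbol whose FIRST contains epsilon; result {epsilon, c, f}.

{epsilon, c, f}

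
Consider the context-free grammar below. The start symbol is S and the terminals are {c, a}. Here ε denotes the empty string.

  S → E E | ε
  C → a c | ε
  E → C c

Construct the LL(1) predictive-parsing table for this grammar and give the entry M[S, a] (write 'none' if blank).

S → E E

FIRST(C): from C→a c we get {a}; from C→ε we get {ε}. So FIRST(C) = {ε, a}.
FIRST(E): from E→C c we get {a, c}. So FIRST(E) = {a, c}.
FIRST(S): from S→E E we get {a, c}; from S→ε we get {ε}. So FIRST(S) = {ε, a, c}.
FOLLOW(S) includes $ since S is the start symbol.
FOLLOW(S): S appears on no right-hand side. Thus FOLLOW(S) = {$}.
For S → E E: FIRST(E E) = {a, c}, so it goes in M[S, t] for t ∈ {a, c}.
For S → ε: FIRST(ε) = {ε}, so it goes in M[S, t] for t ∈ {}; since ε ∈ FIRST, also for every t ∈ FOLLOW(S) = {$}.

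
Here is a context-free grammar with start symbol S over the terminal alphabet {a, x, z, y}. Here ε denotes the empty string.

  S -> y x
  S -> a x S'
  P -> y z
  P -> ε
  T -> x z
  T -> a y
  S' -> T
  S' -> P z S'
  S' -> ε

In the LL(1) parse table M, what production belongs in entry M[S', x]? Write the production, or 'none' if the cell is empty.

S' -> T

FIRST(S): from S->y x we get {y}; from S->a x S' we get {a}. So FIRST(S) = {a, y}.
FIRST(P): from P->y z we get {y}; from P->ε we get {ε}. So FIRST(P) = {ε, y}.
FIRST(T): from T->x z we get {x}; from T->a y we get {a}. So FIRST(T) = {a, x}.
FIRST(S'): from S'->T we get {a, x}; from S'->P z S' we get {y, z}; from S'->ε we get {ε}. So FIRST(S') = {ε, a, x, y, z}.
FOLLOW(S) includes $ since S is the start symbol.
FOLLOW(S): S appears on no right-hand side. Thus FOLLOW(S) = {$}.
FOLLOW(S'): in S->a x S', the suffix after S' is empty, so FOLLOW(S') ⊇ FOLLOW(S) = {$}; in S'->P z S', the suffix after S' is empty (adds nothing new). Thus FOLLOW(S') = {$}.
For S' -> T: FIRST(T) = {a, x}, so it goes in M[S', t] for t ∈ {a, x}.
For S' -> P z S': FIRST(P z S') = {y, z}, so it goes in M[S', t] for t ∈ {y, z}.
For S' -> ε: FIRST(ε) = {ε}, so it goes in M[S', t] for t ∈ {}; since ε ∈ FIRST, also for every t ∈ FOLLOW(S') = {$}.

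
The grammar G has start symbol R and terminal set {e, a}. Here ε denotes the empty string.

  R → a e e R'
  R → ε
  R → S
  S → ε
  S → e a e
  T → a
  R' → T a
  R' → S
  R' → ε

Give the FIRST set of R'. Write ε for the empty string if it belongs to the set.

FIRST(S): from S→ε we get {ε}; from S→e a e we get {e}. So FIRST(S) = {ε, e}.
FIRST(T): from T→a we get {a}. So FIRST(T) = {a}.
FIRST(R): from R→a e e R' we get {a}; from R→ε we get {ε}; from R→S we get {ε, e}. So FIRST(R) = {ε, a, e}.
FIRST(R'): from R'→T a we get {a}; from R'→S we get {ε, e}; from R'→ε we get {ε}. So FIRST(R') = {ε, a, e}.

{ε, a, e}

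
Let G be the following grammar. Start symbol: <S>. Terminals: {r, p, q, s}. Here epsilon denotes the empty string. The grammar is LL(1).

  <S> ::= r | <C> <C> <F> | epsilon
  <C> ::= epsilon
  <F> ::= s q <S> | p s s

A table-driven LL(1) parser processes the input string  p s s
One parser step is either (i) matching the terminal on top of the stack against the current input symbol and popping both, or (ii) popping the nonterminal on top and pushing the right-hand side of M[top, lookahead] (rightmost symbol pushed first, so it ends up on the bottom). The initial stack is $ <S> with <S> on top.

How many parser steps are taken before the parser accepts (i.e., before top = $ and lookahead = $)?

step 1: stack=$ <S>  input=p s s $  — expand <S> ::= <C> <C> <F>
step 2: stack=$ <F> <C> <C>  input=p s s $  — expand <C> ::= epsilon
step 3: stack=$ <F> <C>  input=p s s $  — expand <C> ::= epsilon
step 4: stack=$ <F>  input=p s s $  — expand <F> ::= p s s
step 5: stack=$ s s p  input=p s s $  — match p
step 6: stack=$ s s  input=s s $  — match s
step 7: stack=$ s  input=s $  — match s
Accept reached after 7 steps.

7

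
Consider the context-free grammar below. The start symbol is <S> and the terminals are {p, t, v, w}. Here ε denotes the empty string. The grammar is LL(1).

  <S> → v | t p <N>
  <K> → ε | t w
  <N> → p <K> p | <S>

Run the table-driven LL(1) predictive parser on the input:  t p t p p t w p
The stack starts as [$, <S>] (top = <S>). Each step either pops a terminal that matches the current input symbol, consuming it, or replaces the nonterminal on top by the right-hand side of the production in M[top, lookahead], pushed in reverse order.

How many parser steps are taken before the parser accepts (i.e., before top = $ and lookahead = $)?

step 1: stack=$ <S>  input=t p t p p t w p $  — expand <S> → t p <N>
step 2: stack=$ <N> p t  input=t p t p p t w p $  — match t
step 3: stack=$ <N> p  input=p t p p t w p $  — match p
step 4: stack=$ <N>  input=t p p t w p $  — expand <N> → <S>
step 5: stack=$ <S>  input=t p p t w p $  — expand <S> → t p <N>
step 6: stack=$ <N> p t  input=t p p t w p $  — match t
step 7: stack=$ <N> p  input=p p t w p $  — match p
step 8: stack=$ <N>  input=p t w p $  — expand <N> → p <K> p
step 9: stack=$ p <K> p  input=p t w p $  — match p
step 10: stack=$ p <K>  input=t w p $  — expand <K> → t w
step 11: stack=$ p w t  input=t w p $  — match t
step 12: stack=$ p w  input=w p $  — match w
step 13: stack=$ p  input=p $  — match p
Accept reached after 13 steps.

13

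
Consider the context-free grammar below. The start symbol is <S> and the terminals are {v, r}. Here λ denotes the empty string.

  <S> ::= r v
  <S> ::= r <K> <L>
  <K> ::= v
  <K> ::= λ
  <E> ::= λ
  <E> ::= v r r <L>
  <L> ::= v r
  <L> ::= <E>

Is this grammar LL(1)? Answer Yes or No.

FIRST(<S>) = {r}
FIRST(<K>) = {λ, v}
FIRST(<E>) = {λ, v}
FIRST(<L>) = {λ, v}
FOLLOW(<S>) = {$}
FOLLOW(<K>) = {$, v}
FOLLOW(<E>) = {$}
FOLLOW(<L>) = {$}
Cell M[<K>, v] receives both <K> ::= v and <K> ::= λ — the grammar is not LL(1).

No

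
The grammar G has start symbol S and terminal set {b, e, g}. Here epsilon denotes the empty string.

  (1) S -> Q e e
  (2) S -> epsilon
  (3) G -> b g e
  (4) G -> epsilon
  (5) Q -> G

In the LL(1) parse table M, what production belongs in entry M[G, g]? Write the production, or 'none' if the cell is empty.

none

FIRST(G): from G->b g e we get {b}; from G->epsilon we get {epsilon}. So FIRST(G) = {epsilon, b}.
FIRST(Q): from Q->G we get {epsilon, b}. So FIRST(Q) = {epsilon, b}.
FIRST(S): from S->Q e e we get {b, e}; from S->epsilon we get {epsilon}. So FIRST(S) = {epsilon, b, e}.
FOLLOW(S) includes $ since S is the start symbol.
FOLLOW(Q): in S->Q e e, Q is followed by e e with FIRST {e}. Thus FOLLOW(Q) = {e}.
FOLLOW(G): in Q->G, the suffix after G is empty, so FOLLOW(G) ⊇ FOLLOW(Q) = {e}. Thus FOLLOW(G) = {e}.
For G -> b g e: FIRST(b g e) = {b}, so it goes in M[G, t] for t ∈ {b}.
For G -> epsilon: FIRST(epsilon) = {epsilon}, so it goes in M[G, t] for t ∈ {}; since epsilon ∈ FIRST, also for every t ∈ FOLLOW(G) = {e}.
None of these place a production in M[G, g].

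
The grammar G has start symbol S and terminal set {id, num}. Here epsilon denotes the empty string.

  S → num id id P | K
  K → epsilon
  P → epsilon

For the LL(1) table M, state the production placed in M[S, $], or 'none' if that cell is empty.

S → K

FIRST(K) = {epsilon}
FIRST(P) = {epsilon}
FIRST(S) = {epsilon, num}  (via K)
FOLLOW(S) includes $ since S is the start symbol.
FOLLOW(S): S appears on no right-hand side. Thus FOLLOW(S) = {$}.
For S → num id id P: FIRST(num id id P) = {num}, so it goes in M[S, t] for t ∈ {num}.
For S → K: FIRST(K) = {epsilon}, so it goes in M[S, t] for t ∈ {}; since epsilon ∈ FIRST, also for every t ∈ FOLLOW(S) = {$}.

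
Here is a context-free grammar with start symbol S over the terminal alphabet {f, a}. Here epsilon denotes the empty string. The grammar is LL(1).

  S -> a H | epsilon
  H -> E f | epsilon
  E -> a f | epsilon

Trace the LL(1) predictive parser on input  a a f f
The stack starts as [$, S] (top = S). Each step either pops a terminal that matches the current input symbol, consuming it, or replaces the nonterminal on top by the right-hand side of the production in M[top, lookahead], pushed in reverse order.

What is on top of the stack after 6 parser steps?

step 1: stack=$ S  input=a a f f $  — expand S -> a H
step 2: stack=$ H a  input=a a f f $  — match a
step 3: stack=$ H  input=a f f $  — expand H -> E f
step 4: stack=$ f E  input=a f f $  — expand E -> a f
step 5: stack=$ f f a  input=a f f $  — match a
step 6: stack=$ f f  input=f f $  — match f
Stack after step 6: $ f (top = f).

f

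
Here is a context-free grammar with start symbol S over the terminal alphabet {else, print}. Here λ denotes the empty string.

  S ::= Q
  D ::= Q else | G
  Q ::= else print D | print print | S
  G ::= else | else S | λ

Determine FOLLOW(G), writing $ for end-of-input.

{$, else}

FIRST(G) = {λ, else}
FIRST(S) = {else, print}  (via Q)
FIRST(Q) = {else, print}  (via S)
FIRST(D) = {λ, else, print}  (via Q else, G)
FOLLOW(S) includes $ since S is the start symbol.
FOLLOW(S): in Q::=S, the suffix after S is empty, so FOLLOW(S) ⊇ FOLLOW(Q) = {$, else}; in G::=else S, the suffix after S is empty, so FOLLOW(S) ⊇ FOLLOW(G) = {$, else}. Thus FOLLOW(S) = {$, else}.
FOLLOW(Q): in S::=Q, the suffix after Q is empty, so FOLLOW(Q) ⊇ FOLLOW(S) = {$, else}; in D::=Q else, Q is followed by else with FIRST {else}. Thus FOLLOW(Q) = {$, else}.
FOLLOW(D): in Q::=else print D, the suffix after D is empty, so FOLLOW(D) ⊇ FOLLOW(Q) = {$, else}. Thus FOLLOW(D) = {$, else}.
FOLLOW(G): in D::=G, the suffix after G is empty, so FOLLOW(G) ⊇ FOLLOW(D) = {$, else}. Thus FOLLOW(G) = {$, else}.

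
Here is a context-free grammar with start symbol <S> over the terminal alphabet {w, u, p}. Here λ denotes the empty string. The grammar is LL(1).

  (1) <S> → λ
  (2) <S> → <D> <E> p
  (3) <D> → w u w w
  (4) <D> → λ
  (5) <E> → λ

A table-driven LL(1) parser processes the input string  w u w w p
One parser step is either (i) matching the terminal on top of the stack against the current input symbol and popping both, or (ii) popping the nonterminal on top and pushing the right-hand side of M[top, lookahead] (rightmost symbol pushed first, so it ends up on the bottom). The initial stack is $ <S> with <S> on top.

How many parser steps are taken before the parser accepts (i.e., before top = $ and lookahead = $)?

8

step 1: stack=$ <S>  input=w u w w p $  — expand <S> → <D> <E> p
step 2: stack=$ p <E> <D>  input=w u w w p $  — expand <D> → w u w w
step 3: stack=$ p <E> w w u w  input=w u w w p $  — match w
step 4: stack=$ p <E> w w u  input=u w w p $  — match u
step 5: stack=$ p <E> w w  input=w w p $  — match w
step 6: stack=$ p <E> w  input=w p $  — match w
step 7: stack=$ p <E>  input=p $  — expand <E> → λ
step 8: stack=$ p  input=p $  — match p
Accept reached after 8 steps.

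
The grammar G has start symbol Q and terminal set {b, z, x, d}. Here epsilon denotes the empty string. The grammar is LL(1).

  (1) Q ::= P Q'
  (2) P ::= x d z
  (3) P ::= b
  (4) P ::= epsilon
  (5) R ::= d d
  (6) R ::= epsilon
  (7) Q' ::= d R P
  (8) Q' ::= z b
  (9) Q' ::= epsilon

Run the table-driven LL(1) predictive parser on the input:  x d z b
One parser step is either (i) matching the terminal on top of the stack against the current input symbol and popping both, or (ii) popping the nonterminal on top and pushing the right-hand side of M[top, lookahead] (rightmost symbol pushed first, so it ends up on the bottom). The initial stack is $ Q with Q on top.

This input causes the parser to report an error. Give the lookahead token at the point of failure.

b

step 1: stack=$ Q  input=x d z b $  — expand Q ::= P Q'
step 2: stack=$ Q' P  input=x d z b $  — expand P ::= x d z
step 3: stack=$ Q' z d x  input=x d z b $  — match x
step 4: stack=$ Q' z d  input=d z b $  — match d
step 5: stack=$ Q' z  input=z b $  — match z
step 6: stack=$ Q'  input=b $  — error: M[Q', b] is empty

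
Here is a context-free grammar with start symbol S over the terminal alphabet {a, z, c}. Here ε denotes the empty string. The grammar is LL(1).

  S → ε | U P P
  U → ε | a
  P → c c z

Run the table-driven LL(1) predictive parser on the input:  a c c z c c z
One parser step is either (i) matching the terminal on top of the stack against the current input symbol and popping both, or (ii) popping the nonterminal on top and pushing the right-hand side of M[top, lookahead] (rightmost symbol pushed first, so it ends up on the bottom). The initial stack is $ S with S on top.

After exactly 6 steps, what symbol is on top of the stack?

step 1: stack=$ S  input=a c c z c c z $  — expand S → U P P
step 2: stack=$ P P U  input=a c c z c c z $  — expand U → a
step 3: stack=$ P P a  input=a c c z c c z $  — match a
step 4: stack=$ P P  input=c c z c c z $  — expand P → c c z
step 5: stack=$ P z c c  input=c c z c c z $  — match c
step 6: stack=$ P z c  input=c z c c z $  — match c
Stack after step 6: $ P z (top = z).

z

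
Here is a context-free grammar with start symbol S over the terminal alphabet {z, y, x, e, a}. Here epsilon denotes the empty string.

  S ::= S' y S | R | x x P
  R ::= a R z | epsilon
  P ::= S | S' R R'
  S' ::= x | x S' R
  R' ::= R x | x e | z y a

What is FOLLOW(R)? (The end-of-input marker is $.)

FIRST(R) = {epsilon, a}
FIRST(S') = {x}
FIRST(S) = {epsilon, a, x}  (via S' y S, R)
FIRST(R') = {a, x, z}  (via R x)
FIRST(P) = {epsilon, a, x}  (via S, S' R R')
FOLLOW(S) includes $ since S is the start symbol.
FOLLOW(S'): in S::=S' y S, S' is followed by y S with FIRST {y}; in P::=S' R R', S' is followed by R R' with FIRST {a, x, z}; in S'::=x S' R, S' is followed by R with FIRST {epsilon, a}; in S'::=x S' R, the suffix after S' is nullable (adds nothing new). Thus FOLLOW(S') = {a, x, y, z}.
FOLLOW(S): in S::=S' y S, the suffix after S is empty (adds nothing new); in P::=S, the suffix after S is empty, so FOLLOW(S) ⊇ FOLLOW(P) = {$}. Thus FOLLOW(S) = {$}.
FOLLOW(R): in S::=R, the suffix after R is empty, so FOLLOW(R) ⊇ FOLLOW(S) = {$}; in R::=a R z, R is followed by z with FIRST {z}; in P::=S' R R', R is followed by R' with FIRST {a, x, z}; in S'::=x S' R, the suffix after R is empty, so FOLLOW(R) ⊇ FOLLOW(S') = {a, x, y, z}; in R'::=R x, R is followed by x with FIRST {x}. Thus FOLLOW(R) = {$, a, x, y, z}.
FOLLOW(P): in S::=x x P, the suffix after P is empty, so FOLLOW(P) ⊇ FOLLOW(S) = {$}. Thus FOLLOW(P) = {$}.
FOLLOW(R'): in P::=S' R R', the suffix after R' is empty, so FOLLOW(R') ⊇ FOLLOW(P) = {$}. Thus FOLLOW(R') = {$}.

{$, a, x, y, z}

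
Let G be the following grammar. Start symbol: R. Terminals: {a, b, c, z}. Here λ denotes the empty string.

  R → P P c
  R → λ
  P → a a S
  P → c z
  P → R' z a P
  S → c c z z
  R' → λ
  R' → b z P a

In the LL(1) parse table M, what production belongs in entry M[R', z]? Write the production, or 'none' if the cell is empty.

FIRST(S) = {c}
FIRST(R') = {λ, b}
FIRST(P) = {a, b, c, z}  (via R' z a P)
FIRST(R) = {λ, a, b, c, z}  (via P P c)
FOLLOW(R) includes $ since R is the start symbol.
FOLLOW(R'): in P→R' z a P, R' is followed by z a P with FIRST {z}. Thus FOLLOW(R') = {z}.
For R' → λ: FIRST(λ) = {λ}, so it goes in M[R', t] for t ∈ {}; since λ ∈ FIRST, also for every t ∈ FOLLOW(R') = {z}.
For R' → b z P a: FIRST(b z P a) = {b}, so it goes in M[R', t] for t ∈ {b}.

R' → λ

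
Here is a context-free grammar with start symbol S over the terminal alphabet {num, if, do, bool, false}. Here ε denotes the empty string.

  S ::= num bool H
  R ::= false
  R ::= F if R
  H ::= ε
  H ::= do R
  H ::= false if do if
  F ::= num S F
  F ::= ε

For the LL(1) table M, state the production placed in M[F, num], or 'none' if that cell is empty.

F ::= num S F

FIRST(S): from S::=num bool H we get {num}. So FIRST(S) = {num}.
FIRST(H): from H::=ε we get {ε}; from H::=do R we get {do}; from H::=false if do if we get {false}. So FIRST(H) = {ε, do, false}.
FIRST(F): from F::=num S F we get {num}; from F::=ε we get {ε}. So FIRST(F) = {ε, num}.
FIRST(R): from R::=false we get {false}; from R::=F if R we get {if, num}. So FIRST(R) = {false, if, num}.
FOLLOW(S) includes $ since S is the start symbol.
FOLLOW(F): in R::=F if R, F is followed by if R with FIRST {if}; in F::=num S F, the suffix after F is empty (adds nothing new). Thus FOLLOW(F) = {if}.
For F ::= num S F: FIRST(num S F) = {num}, so it goes in M[F, t] for t ∈ {num}.
For F ::= ε: FIRST(ε) = {ε}, so it goes in M[F, t] for t ∈ {}; since ε ∈ FIRST, also for every t ∈ FOLLOW(F) = {if}.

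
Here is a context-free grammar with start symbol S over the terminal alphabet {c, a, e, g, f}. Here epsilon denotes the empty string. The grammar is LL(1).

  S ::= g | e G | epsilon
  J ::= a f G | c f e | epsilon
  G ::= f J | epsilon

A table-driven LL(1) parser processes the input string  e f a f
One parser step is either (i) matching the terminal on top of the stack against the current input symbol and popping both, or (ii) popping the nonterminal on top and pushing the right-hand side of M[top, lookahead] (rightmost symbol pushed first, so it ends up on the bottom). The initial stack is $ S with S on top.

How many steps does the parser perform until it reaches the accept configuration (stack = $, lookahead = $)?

8

     Stack    Input      Action
  1  $ S      e f a f $  expand S ::= e G
  2  $ G e    e f a f $  match e
  3  $ G      f a f $    expand G ::= f J
  4  $ J f    f a f $    match f
  5  $ J      a f $      expand J ::= a f G
  6  $ G f a  a f $      match a
  7  $ G f    f $        match f
  8  $ G      $          expand G ::= epsilon
Accept reached after 8 steps.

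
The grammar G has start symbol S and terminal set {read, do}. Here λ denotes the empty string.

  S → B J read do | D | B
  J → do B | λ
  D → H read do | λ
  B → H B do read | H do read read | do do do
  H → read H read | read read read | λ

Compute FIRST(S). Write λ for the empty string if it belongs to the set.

{λ, do, read}

FIRST(J): from J→do B we get {do}; from J→λ we get {λ}. So FIRST(J) = {λ, do}.
FIRST(H): from H→read H read we get {read}; from H→read read read we get {read}; from H→λ we get {λ}. So FIRST(H) = {λ, read}.
FIRST(D): from D→H read do we get {read}; from D→λ we get {λ}. So FIRST(D) = {λ, read}.
FIRST(B): from B→H B do read we get {do, read}; from B→H do read read we get {do, read}; from B→do do do we get {do}. So FIRST(B) = {do, read}.
FIRST(S): from S→B J read do we get {do, read}; from S→D we get {λ, read}; from S→B we get {do, read}. So FIRST(S) = {λ, do, read}.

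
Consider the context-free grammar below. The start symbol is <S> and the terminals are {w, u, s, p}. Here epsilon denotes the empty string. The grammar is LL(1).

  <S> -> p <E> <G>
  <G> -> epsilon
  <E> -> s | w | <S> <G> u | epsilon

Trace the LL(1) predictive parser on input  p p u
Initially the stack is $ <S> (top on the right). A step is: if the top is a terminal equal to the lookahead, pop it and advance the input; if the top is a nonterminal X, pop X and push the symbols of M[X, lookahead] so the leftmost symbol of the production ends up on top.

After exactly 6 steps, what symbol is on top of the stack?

<G>

step 1: stack=$ <S>  input=p p u $  — expand <S> -> p <E> <G>
step 2: stack=$ <G> <E> p  input=p p u $  — match p
step 3: stack=$ <G> <E>  input=p u $  — expand <E> -> <S> <G> u
step 4: stack=$ <G> u <G> <S>  input=p u $  — expand <S> -> p <E> <G>
step 5: stack=$ <G> u <G> <G> <E> p  input=p u $  — match p
step 6: stack=$ <G> u <G> <G> <E>  input=u $  — expand <E> -> epsilon
Stack after step 6: $ <G> u <G> <G> (top = <G>).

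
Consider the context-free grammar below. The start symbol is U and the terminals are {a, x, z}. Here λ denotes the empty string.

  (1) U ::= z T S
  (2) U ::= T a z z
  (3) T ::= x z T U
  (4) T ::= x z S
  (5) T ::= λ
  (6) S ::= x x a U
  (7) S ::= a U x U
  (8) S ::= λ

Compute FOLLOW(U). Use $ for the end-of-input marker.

FIRST(T): from T::=x z T U we get {x}; from T::=x z S we get {x}; from T::=λ we get {λ}. So FIRST(T) = {λ, x}.
FIRST(S): from S::=x x a U we get {x}; from S::=a U x U we get {a}; from S::=λ we get {λ}. So FIRST(S) = {λ, a, x}.
FIRST(U): from U::=z T S we get {z}; from U::=T a z z we get {a, x}. So FIRST(U) = {a, x, z}.
FOLLOW(U) includes $ since U is the start symbol.
FOLLOW(U): in T::=x z T U, the suffix after U is empty, so FOLLOW(U) ⊇ FOLLOW(T) = {$, a, x, z}; in S::=x x a U, the suffix after U is empty, so FOLLOW(U) ⊇ FOLLOW(S) = {$, a, x, z}; in S::=a U x U (occurrence 1), U is followed by x U with FIRST {x}; in S::=a U x U (occurrence 2), the suffix after U is empty, so FOLLOW(U) ⊇ FOLLOW(S) = {$, a, x, z}. Thus FOLLOW(U) = {$, a, x, z}.
FOLLOW(T): in U::=z T S, T is followed by S with FIRST {λ, a, x}; in U::=z T S, the suffix after T is nullable, so FOLLOW(T) ⊇ FOLLOW(U) = {$, a, x, z}; in U::=T a z z, T is followed by a z z with FIRST {a}; in T::=x z T U, T is followed by U with FIRST {a, x, z}. Thus FOLLOW(T) = {$, a, x, z}.
FOLLOW(S): in U::=z T S, the suffix after S is empty, so FOLLOW(S) ⊇ FOLLOW(U) = {$, a, x, z}; in T::=x z S, the suffix after S is empty, so FOLLOW(S) ⊇ FOLLOW(T) = {$, a, x, z}. Thus FOLLOW(S) = {$, a, x, z}.

{$, a, x, z}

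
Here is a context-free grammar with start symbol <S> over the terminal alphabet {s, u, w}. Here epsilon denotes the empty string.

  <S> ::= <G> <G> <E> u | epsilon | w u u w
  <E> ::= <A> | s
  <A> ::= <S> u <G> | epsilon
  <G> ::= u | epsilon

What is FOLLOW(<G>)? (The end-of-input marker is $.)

FIRST(<G>) = {epsilon, u}
FIRST(<S>) = {epsilon, s, u, w}  (via <G> <G> <E> u)
FIRST(<A>) = {epsilon, s, u, w}  (via <S> u <G>)
FIRST(<E>) = {epsilon, s, u, w}  (via <A>)
FOLLOW(<S>) includes $ since <S> is the start symbol.
FOLLOW(<S>): in <A>::=<S> u <G>, <S> is followed by u <G> with FIRST {u}. Thus FOLLOW(<S>) = {$, u}.
FOLLOW(<E>): in <S>::=<G> <G> <E> u, <E> is followed by u with FIRST {u}. Thus FOLLOW(<E>) = {u}.
FOLLOW(<A>): in <E>::=<A>, the suffix after <A> is empty, so FOLLOW(<A>) ⊇ FOLLOW(<E>) = {u}. Thus FOLLOW(<A>) = {u}.
FOLLOW(<G>): in <S>::=<G> <G> <E> u (occurrence 1), <G> is followed by <G> <E> u with FIRST {s, u, w}; in <S>::=<G> <G> <E> u (occurrence 2), <G> is followed by <E> u with FIRST {s, u, w}; in <A>::=<S> u <G>, the suffix after <G> is empty, so FOLLOW(<G>) ⊇ FOLLOW(<A>) = {u}. Thus FOLLOW(<G>) = {s, u, w}.

{s, u, w}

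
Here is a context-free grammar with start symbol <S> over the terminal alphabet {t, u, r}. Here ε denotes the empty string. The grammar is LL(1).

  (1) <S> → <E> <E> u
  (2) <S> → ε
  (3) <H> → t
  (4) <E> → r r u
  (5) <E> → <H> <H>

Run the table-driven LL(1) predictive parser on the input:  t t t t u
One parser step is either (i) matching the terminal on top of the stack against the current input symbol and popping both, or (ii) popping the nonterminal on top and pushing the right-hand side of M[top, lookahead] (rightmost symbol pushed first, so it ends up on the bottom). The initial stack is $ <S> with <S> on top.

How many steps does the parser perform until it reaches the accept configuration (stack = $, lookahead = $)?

step 1: stack=$ <S>  input=t t t t u $  — expand <S> → <E> <E> u
step 2: stack=$ u <E> <E>  input=t t t t u $  — expand <E> → <H> <H>
step 3: stack=$ u <E> <H> <H>  input=t t t t u $  — expand <H> → t
step 4: stack=$ u <E> <H> t  input=t t t t u $  — match t
step 5: stack=$ u <E> <H>  input=t t t u $  — expand <H> → t
step 6: stack=$ u <E> t  input=t t t u $  — match t
step 7: stack=$ u <E>  input=t t u $  — expand <E> → <H> <H>
step 8: stack=$ u <H> <H>  input=t t u $  — expand <H> → t
step 9: stack=$ u <H> t  input=t t u $  — match t
step 10: stack=$ u <H>  input=t u $  — expand <H> → t
step 11: stack=$ u t  input=t u $  — match t
step 12: stack=$ u  input=u $  — match u
Accept reached after 12 steps.

12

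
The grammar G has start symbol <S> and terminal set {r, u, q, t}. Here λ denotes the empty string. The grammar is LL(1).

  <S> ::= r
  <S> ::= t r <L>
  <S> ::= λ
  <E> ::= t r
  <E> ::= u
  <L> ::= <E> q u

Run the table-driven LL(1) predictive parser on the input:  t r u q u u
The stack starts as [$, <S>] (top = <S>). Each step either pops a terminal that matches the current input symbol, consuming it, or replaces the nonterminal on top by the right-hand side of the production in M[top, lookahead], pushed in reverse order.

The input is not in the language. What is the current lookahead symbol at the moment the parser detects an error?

step 1: stack=$ <S>  input=t r u q u u $  — expand <S> ::= t r <L>
step 2: stack=$ <L> r t  input=t r u q u u $  — match t
step 3: stack=$ <L> r  input=r u q u u $  — match r
step 4: stack=$ <L>  input=u q u u $  — expand <L> ::= <E> q u
step 5: stack=$ u q <E>  input=u q u u $  — expand <E> ::= u
step 6: stack=$ u q u  input=u q u u $  — match u
step 7: stack=$ u q  input=q u u $  — match q
step 8: stack=$ u  input=u u $  — match u
step 9: stack=$  input=u $  — error: stack empty but input remains

u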